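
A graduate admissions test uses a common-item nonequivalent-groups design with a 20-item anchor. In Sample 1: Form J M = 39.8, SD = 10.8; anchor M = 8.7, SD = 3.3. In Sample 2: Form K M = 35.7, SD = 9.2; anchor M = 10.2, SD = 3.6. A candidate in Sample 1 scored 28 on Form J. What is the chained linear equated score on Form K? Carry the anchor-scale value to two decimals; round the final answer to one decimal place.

22.6

Form J → anchor (Sample 1): v = (3.3/10.8)(28 − 39.8) + 8.7 = 5.09
anchor → Form K (Sample 2): y = (9.2/3.6)(5.09 − 10.2) + 35.7 = 22.6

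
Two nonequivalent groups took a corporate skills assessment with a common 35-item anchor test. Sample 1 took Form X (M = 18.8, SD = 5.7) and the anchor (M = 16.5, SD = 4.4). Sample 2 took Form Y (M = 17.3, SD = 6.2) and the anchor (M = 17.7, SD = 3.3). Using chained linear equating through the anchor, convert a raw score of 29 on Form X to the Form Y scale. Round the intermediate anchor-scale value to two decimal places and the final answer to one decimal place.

Form X → anchor (Sample 1): v = (4.4/5.7)(29 − 18.8) + 16.5 = 24.37
anchor → Form Y (Sample 2): y = (6.2/3.3)(24.37 − 17.7) + 17.3 = 29.8

29.8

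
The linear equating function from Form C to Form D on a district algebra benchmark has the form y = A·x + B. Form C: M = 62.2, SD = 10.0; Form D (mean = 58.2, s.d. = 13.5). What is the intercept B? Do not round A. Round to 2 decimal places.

A = SD_Y / SD_X = 13.5 / 10.0 = 1.350000
B = M_Y − A·M_X = 58.2 − 1.350000 × 62.2 = -25.77

-25.77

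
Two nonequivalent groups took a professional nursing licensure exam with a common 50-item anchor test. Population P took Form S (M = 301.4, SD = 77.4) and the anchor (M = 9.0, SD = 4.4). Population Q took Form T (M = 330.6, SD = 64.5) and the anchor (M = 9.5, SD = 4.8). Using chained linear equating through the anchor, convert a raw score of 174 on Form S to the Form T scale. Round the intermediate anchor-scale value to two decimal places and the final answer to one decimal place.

Form S → anchor (Population P): v = (4.4/77.4)(174 − 301.4) + 9.0 = 1.76
anchor → Form T (Population Q): y = (64.5/4.8)(1.76 − 9.5) + 330.6 = 226.6

226.6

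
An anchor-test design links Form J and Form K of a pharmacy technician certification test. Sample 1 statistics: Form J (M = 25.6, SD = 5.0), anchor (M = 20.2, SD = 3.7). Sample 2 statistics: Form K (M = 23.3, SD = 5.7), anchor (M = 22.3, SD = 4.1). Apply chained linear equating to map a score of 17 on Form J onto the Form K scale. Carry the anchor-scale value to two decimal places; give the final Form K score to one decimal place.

Form J → anchor (Sample 1): v = (3.7/5.0)(17 − 25.6) + 20.2 = 13.84
anchor → Form K (Sample 2): y = (5.7/4.1)(13.84 − 22.3) + 23.3 = 11.5

11.5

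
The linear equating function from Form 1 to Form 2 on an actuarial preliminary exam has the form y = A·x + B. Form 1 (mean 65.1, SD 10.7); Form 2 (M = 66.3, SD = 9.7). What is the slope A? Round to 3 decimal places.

0.907

A = SD_Y / SD_X = 9.7 / 10.7 = 0.907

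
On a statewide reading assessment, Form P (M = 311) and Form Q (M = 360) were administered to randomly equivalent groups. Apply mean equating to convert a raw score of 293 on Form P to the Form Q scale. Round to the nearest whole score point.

Mean equating: y = x + (M_Y − M_X) = 293 + (360 − 311) = 342

342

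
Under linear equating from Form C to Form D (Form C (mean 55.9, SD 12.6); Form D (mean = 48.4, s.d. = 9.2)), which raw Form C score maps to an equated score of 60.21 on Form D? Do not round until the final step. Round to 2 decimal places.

Invert y = (SD_Y/SD_X)(x − M_X) + M_Y:
x = (SD_X/SD_Y)(y − M_Y) + M_X = (12.6/9.2)(60.21 − 48.4) + 55.9
x = 1.369565 × 11.810 + 55.9 = 72.07

72.07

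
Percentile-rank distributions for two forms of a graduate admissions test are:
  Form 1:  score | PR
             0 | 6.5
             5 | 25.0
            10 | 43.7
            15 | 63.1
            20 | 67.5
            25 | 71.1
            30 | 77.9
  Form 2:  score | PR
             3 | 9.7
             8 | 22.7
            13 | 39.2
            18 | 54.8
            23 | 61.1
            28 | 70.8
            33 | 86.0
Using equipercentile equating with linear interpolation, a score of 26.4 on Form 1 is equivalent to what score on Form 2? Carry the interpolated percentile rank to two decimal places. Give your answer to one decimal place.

28.7

PR of 26.4 on Form 1: 71.1 + (26.4 − 25)/(30 − 25) × (77.9 − 71.1) = 73.00
On Form 2, PR 73.00 falls between score 28 (PR 70.8) and 33 (PR 86.0).
Interpolate: 28 + (73.00 − 70.8)/(86.0 − 70.8) × (33 − 28) = 28.7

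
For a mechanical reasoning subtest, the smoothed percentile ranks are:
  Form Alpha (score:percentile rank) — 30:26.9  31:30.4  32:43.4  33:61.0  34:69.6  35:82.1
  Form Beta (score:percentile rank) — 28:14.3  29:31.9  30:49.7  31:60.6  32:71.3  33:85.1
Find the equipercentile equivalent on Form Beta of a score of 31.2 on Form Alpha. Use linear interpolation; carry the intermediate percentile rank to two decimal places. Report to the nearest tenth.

PR of 31.2 on Form Alpha: 30.4 + (31.2 − 31)/(32 − 31) × (43.4 − 30.4) = 33.00
On Form Beta, PR 33.00 falls between score 29 (PR 31.9) and 30 (PR 49.7).
Interpolate: 29 + (33.00 − 31.9)/(49.7 − 31.9) × (30 − 29) = 29.1

29.1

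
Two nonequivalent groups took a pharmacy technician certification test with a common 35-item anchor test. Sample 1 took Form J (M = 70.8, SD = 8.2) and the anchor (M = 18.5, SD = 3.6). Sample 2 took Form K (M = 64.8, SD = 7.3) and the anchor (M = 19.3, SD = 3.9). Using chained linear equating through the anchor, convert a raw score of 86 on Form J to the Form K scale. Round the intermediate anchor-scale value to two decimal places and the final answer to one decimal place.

75.8

Form J → anchor (Sample 1): v = (3.6/8.2)(86 − 70.8) + 18.5 = 25.17
anchor → Form K (Sample 2): y = (7.3/3.9)(25.17 − 19.3) + 64.8 = 75.8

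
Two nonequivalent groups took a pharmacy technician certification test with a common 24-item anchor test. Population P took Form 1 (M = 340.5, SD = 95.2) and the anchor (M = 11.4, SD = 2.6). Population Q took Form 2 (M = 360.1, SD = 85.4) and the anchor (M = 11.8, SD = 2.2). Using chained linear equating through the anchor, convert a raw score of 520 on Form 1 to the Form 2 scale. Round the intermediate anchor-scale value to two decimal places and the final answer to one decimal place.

534.8

Form 1 → anchor (Population P): v = (2.6/95.2)(520 − 340.5) + 11.4 = 16.30
anchor → Form 2 (Population Q): y = (85.4/2.2)(16.30 − 11.8) + 360.1 = 534.8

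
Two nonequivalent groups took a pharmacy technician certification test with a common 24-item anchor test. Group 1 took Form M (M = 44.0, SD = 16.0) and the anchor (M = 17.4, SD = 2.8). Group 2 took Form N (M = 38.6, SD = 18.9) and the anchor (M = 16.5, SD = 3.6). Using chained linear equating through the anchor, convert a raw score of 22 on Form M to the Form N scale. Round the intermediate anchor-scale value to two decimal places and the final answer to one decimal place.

23.1

Form M → anchor (Group 1): v = (2.8/16.0)(22 − 44.0) + 17.4 = 13.55
anchor → Form N (Group 2): y = (18.9/3.6)(13.55 − 16.5) + 38.6 = 23.1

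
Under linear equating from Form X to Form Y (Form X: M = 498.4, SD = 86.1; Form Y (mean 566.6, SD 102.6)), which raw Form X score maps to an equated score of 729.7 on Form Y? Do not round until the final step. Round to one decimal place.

Invert y = (SD_Y/SD_X)(x − M_X) + M_Y:
x = (SD_X/SD_Y)(y − M_Y) + M_X = (86.1/102.6)(729.7 − 566.6) + 498.4
x = 0.839181 × 163.100 + 498.4 = 635.3

635.3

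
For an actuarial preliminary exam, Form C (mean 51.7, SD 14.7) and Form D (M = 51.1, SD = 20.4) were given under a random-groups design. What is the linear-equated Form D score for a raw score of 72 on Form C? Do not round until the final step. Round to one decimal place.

Linear equating: y = (SD_Y/SD_X)(x − M_X) + M_Y
y = (20.4/14.7)(72 − 51.7) + 51.1
y = 1.387755 × 20.3 + 51.1 = 28.1714 + 51.1 = 79.3

79.3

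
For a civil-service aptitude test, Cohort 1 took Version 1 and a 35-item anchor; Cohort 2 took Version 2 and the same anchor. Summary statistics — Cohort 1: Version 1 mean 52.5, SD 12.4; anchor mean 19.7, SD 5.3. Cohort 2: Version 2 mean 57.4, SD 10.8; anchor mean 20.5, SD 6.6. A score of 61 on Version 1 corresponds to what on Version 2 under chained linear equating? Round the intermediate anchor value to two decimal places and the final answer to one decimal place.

62.0

Version 1 → anchor (Cohort 1): v = (5.3/12.4)(61 − 52.5) + 19.7 = 23.33
anchor → Version 2 (Cohort 2): y = (10.8/6.6)(23.33 − 20.5) + 57.4 = 62.0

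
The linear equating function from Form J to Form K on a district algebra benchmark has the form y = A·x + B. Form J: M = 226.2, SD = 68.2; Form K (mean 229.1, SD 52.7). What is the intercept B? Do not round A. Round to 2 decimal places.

54.31

A = SD_Y / SD_X = 52.7 / 68.2 = 0.772727
B = M_Y − A·M_X = 229.1 − 0.772727 × 226.2 = 54.31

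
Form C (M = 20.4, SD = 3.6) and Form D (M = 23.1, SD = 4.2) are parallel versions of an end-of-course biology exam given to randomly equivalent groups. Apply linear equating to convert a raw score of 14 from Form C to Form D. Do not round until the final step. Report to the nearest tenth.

15.6

Linear equating: y = (SD_Y/SD_X)(x − M_X) + M_Y
y = (4.2/3.6)(14 − 20.4) + 23.1
y = 1.166667 × -6.4 + 23.1 = -7.4667 + 23.1 = 15.6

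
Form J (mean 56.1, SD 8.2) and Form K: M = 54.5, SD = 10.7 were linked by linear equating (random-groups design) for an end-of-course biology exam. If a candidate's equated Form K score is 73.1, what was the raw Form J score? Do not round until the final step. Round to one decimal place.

Invert y = (SD_Y/SD_X)(x − M_X) + M_Y:
x = (SD_X/SD_Y)(y − M_Y) + M_X = (8.2/10.7)(73.1 − 54.5) + 56.1
x = 0.766355 × 18.600 + 56.1 = 70.4

70.4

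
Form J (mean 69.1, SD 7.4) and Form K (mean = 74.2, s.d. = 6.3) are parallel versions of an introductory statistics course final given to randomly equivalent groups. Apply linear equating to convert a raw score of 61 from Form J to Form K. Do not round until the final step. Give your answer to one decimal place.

Linear equating: y = (SD_Y/SD_X)(x − M_X) + M_Y
y = (6.3/7.4)(61 − 69.1) + 74.2
y = 0.851351 × -8.1 + 74.2 = -6.8959 + 74.2 = 67.3

67.3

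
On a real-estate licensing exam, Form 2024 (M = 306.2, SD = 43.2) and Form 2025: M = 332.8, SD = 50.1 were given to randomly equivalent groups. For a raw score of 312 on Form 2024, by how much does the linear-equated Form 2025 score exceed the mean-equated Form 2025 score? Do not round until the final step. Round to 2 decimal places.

Mean-equated: 312 + (332.8 − 306.2) = 338.60
Linear-equated: (50.1/43.2)(312 − 306.2) + 332.8 = 339.526
Difference = 339.526 − 338.60 = 0.93

0.93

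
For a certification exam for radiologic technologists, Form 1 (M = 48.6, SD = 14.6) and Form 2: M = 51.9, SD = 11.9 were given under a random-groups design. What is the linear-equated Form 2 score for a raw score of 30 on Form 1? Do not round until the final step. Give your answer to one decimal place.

36.7

Linear equating: y = (SD_Y/SD_X)(x − M_X) + M_Y
y = (11.9/14.6)(30 − 48.6) + 51.9
y = 0.815068 × -18.6 + 51.9 = -15.1603 + 51.9 = 36.7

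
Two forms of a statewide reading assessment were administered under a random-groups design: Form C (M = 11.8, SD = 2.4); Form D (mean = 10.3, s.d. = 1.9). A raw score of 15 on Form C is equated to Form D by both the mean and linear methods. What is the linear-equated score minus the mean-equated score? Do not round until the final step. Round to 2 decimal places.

Mean-equated: 15 + (10.3 − 11.8) = 13.50
Linear-equated: (1.9/2.4)(15 − 11.8) + 10.3 = 12.833
Difference = 12.833 − 13.50 = -0.67

-0.67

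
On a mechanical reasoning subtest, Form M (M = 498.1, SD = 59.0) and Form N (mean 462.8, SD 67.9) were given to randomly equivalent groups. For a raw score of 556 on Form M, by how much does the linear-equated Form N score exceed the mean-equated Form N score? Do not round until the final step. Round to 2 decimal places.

Mean-equated: 556 + (462.8 − 498.1) = 520.70
Linear-equated: (67.9/59.0)(556 − 498.1) + 462.8 = 529.434
Difference = 529.434 − 520.70 = 8.73

8.73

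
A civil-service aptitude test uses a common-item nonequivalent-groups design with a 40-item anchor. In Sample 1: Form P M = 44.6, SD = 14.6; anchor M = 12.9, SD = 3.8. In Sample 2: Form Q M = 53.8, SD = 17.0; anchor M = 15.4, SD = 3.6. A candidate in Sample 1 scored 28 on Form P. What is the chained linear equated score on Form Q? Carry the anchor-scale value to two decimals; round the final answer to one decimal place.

21.6

Form P → anchor (Sample 1): v = (3.8/14.6)(28 − 44.6) + 12.9 = 8.58
anchor → Form Q (Sample 2): y = (17.0/3.6)(8.58 − 15.4) + 53.8 = 21.6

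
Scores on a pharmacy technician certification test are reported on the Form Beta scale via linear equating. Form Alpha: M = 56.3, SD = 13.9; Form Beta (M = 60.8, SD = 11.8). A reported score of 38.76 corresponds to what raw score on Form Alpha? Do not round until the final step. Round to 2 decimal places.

30.34

Invert y = (SD_Y/SD_X)(x − M_X) + M_Y:
x = (SD_X/SD_Y)(y − M_Y) + M_X = (13.9/11.8)(38.76 − 60.8) + 56.3
x = 1.177966 × -22.040 + 56.3 = 30.34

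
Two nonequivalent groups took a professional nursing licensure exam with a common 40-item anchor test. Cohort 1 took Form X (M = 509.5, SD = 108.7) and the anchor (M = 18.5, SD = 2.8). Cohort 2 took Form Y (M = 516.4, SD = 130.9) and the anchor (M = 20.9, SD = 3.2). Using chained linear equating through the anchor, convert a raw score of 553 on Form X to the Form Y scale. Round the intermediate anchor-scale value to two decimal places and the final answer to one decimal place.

Form X → anchor (Cohort 1): v = (2.8/108.7)(553 − 509.5) + 18.5 = 19.62
anchor → Form Y (Cohort 2): y = (130.9/3.2)(19.62 − 20.9) + 516.4 = 464.0

464.0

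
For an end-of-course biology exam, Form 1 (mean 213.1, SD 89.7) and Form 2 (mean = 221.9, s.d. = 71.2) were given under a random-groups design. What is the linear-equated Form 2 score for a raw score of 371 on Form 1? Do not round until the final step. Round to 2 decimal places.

347.23

Linear equating: y = (SD_Y/SD_X)(x − M_X) + M_Y
y = (71.2/89.7)(371 − 213.1) + 221.9
y = 0.793757 × 157.9 + 221.9 = 125.3342 + 221.9 = 347.23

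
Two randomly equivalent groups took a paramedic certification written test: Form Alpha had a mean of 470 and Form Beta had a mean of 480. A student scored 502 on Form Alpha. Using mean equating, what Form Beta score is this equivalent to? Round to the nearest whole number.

Mean equating: y = x + (M_Y − M_X) = 502 + (480 − 470) = 512

512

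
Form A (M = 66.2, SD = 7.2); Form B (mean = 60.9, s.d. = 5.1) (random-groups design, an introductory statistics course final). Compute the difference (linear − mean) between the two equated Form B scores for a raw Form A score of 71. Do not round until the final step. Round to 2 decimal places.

Mean-equated: 71 + (60.9 − 66.2) = 65.70
Linear-equated: (5.1/7.2)(71 − 66.2) + 60.9 = 64.300
Difference = 64.300 − 65.70 = -1.40

-1.40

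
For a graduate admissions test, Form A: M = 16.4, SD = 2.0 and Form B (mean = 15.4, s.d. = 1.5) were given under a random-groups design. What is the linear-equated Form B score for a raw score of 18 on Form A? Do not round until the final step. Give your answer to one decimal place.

16.6

Linear equating: y = (SD_Y/SD_X)(x − M_X) + M_Y
y = (1.5/2.0)(18 − 16.4) + 15.4
y = 0.750000 × 1.6 + 15.4 = 1.2000 + 15.4 = 16.6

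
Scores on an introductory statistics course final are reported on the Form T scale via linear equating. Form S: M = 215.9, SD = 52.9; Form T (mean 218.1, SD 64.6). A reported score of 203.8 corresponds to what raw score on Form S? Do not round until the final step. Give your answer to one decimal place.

204.2

Invert y = (SD_Y/SD_X)(x − M_X) + M_Y:
x = (SD_X/SD_Y)(y − M_Y) + M_X = (52.9/64.6)(203.8 − 218.1) + 215.9
x = 0.818885 × -14.300 + 215.9 = 204.2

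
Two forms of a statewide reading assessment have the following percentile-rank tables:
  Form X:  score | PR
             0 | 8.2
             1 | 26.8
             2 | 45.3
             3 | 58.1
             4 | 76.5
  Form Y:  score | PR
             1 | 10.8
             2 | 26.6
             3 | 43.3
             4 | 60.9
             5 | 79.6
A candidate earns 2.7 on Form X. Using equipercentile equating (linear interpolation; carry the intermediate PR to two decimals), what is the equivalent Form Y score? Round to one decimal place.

3.6

PR of 2.7 on Form X: 45.3 + (2.7 − 2)/(3 − 2) × (58.1 − 45.3) = 54.26
On Form Y, PR 54.26 falls between score 3 (PR 43.3) and 4 (PR 60.9).
Interpolate: 3 + (54.26 − 43.3)/(60.9 − 43.3) × (4 − 3) = 3.6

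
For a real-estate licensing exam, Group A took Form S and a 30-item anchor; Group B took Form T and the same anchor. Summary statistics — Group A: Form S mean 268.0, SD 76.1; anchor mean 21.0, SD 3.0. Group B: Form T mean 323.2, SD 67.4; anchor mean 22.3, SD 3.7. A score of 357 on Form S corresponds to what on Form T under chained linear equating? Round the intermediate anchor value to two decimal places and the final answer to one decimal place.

Form S → anchor (Group A): v = (3.0/76.1)(357 − 268.0) + 21.0 = 24.51
anchor → Form T (Group B): y = (67.4/3.7)(24.51 − 22.3) + 323.2 = 363.5

363.5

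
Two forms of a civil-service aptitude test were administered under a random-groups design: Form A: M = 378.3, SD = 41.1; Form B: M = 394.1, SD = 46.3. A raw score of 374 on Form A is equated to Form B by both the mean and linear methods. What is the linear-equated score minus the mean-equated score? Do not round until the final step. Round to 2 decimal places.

-0.54

Mean-equated: 374 + (394.1 − 378.3) = 389.80
Linear-equated: (46.3/41.1)(374 − 378.3) + 394.1 = 389.256
Difference = 389.256 − 389.80 = -0.54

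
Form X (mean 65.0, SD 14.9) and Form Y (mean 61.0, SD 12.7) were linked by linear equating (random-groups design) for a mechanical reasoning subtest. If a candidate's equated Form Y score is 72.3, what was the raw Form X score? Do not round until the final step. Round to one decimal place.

78.3

Invert y = (SD_Y/SD_X)(x − M_X) + M_Y:
x = (SD_X/SD_Y)(y − M_Y) + M_X = (14.9/12.7)(72.3 − 61.0) + 65.0
x = 1.173228 × 11.300 + 65.0 = 78.3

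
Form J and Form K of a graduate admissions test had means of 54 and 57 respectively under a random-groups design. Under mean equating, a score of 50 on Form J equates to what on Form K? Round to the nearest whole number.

53

Mean equating: y = x + (M_Y − M_X) = 50 + (57 − 54) = 53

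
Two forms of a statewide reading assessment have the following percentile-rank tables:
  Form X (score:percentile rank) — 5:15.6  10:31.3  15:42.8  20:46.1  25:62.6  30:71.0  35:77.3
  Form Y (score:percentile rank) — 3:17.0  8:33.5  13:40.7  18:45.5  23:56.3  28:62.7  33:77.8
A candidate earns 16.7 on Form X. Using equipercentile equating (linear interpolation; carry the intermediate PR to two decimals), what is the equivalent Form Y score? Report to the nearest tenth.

PR of 16.7 on Form X: 42.8 + (16.7 − 15)/(20 − 15) × (46.1 − 42.8) = 43.92
On Form Y, PR 43.92 falls between score 13 (PR 40.7) and 18 (PR 45.5).
Interpolate: 13 + (43.92 − 40.7)/(45.5 − 40.7) × (18 − 13) = 16.4

16.4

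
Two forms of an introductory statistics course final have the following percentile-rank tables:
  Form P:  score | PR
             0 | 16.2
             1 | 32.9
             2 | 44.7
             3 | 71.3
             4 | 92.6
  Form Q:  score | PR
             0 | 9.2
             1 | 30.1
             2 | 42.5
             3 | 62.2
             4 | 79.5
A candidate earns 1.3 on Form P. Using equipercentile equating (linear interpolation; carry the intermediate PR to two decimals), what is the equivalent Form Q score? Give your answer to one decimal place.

PR of 1.3 on Form P: 32.9 + (1.3 − 1)/(2 − 1) × (44.7 − 32.9) = 36.44
On Form Q, PR 36.44 falls between score 1 (PR 30.1) and 2 (PR 42.5).
Interpolate: 1 + (36.44 − 30.1)/(42.5 − 30.1) × (2 − 1) = 1.5

1.5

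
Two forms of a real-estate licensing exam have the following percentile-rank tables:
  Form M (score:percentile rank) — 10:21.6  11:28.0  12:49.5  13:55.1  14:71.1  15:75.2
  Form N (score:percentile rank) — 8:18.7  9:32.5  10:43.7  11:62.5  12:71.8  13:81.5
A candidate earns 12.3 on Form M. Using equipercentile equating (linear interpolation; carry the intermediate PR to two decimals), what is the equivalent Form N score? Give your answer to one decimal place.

PR of 12.3 on Form M: 49.5 + (12.3 − 12)/(13 − 12) × (55.1 − 49.5) = 51.18
On Form N, PR 51.18 falls between score 10 (PR 43.7) and 11 (PR 62.5).
Interpolate: 10 + (51.18 − 43.7)/(62.5 − 43.7) × (11 − 10) = 10.4

10.4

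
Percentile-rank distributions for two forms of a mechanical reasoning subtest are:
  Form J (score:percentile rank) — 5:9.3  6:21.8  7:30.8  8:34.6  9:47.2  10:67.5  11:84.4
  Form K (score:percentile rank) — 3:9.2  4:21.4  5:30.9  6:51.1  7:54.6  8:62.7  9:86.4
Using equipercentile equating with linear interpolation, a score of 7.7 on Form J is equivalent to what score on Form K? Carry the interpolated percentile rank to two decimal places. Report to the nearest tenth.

5.1

PR of 7.7 on Form J: 30.8 + (7.7 − 7)/(8 − 7) × (34.6 − 30.8) = 33.46
On Form K, PR 33.46 falls between score 5 (PR 30.9) and 6 (PR 51.1).
Interpolate: 5 + (33.46 − 30.9)/(51.1 − 30.9) × (6 − 5) = 5.1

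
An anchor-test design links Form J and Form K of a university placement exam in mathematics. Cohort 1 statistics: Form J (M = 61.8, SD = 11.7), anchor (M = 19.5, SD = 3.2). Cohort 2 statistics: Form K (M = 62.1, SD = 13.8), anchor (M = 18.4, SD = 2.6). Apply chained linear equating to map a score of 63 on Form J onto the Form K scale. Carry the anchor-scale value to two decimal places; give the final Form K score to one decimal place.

69.7

Form J → anchor (Cohort 1): v = (3.2/11.7)(63 − 61.8) + 19.5 = 19.83
anchor → Form K (Cohort 2): y = (13.8/2.6)(19.83 − 18.4) + 62.1 = 69.7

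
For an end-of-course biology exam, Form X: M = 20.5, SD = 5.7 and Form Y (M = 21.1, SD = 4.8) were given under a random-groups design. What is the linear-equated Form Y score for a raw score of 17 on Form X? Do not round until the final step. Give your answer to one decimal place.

18.2

Linear equating: y = (SD_Y/SD_X)(x − M_X) + M_Y
y = (4.8/5.7)(17 − 20.5) + 21.1
y = 0.842105 × -3.5 + 21.1 = -2.9474 + 21.1 = 18.2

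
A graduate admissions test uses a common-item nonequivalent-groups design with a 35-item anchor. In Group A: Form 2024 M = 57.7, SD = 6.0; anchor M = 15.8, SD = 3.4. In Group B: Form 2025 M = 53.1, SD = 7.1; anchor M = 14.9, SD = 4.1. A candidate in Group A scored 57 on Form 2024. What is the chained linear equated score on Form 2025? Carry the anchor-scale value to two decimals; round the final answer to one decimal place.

Form 2024 → anchor (Group A): v = (3.4/6.0)(57 − 57.7) + 15.8 = 15.40
anchor → Form 2025 (Group B): y = (7.1/4.1)(15.40 − 14.9) + 53.1 = 54.0

54.0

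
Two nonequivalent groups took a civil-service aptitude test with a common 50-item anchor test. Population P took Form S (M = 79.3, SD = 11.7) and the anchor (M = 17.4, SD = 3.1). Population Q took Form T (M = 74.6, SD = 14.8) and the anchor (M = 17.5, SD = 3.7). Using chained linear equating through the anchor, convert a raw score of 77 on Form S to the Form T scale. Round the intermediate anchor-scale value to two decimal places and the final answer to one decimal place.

71.8

Form S → anchor (Population P): v = (3.1/11.7)(77 − 79.3) + 17.4 = 16.79
anchor → Form T (Population Q): y = (14.8/3.7)(16.79 − 17.5) + 74.6 = 71.8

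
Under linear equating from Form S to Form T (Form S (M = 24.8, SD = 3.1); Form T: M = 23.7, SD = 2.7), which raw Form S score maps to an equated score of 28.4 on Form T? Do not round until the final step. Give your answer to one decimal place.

30.2

Invert y = (SD_Y/SD_X)(x − M_X) + M_Y:
x = (SD_X/SD_Y)(y − M_Y) + M_X = (3.1/2.7)(28.4 − 23.7) + 24.8
x = 1.148148 × 4.700 + 24.8 = 30.2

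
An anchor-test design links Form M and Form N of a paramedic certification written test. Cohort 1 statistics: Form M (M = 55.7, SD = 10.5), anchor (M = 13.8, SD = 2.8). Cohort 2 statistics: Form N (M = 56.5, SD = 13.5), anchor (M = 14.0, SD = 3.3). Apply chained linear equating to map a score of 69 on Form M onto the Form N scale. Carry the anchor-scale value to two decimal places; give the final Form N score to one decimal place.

70.2

Form M → anchor (Cohort 1): v = (2.8/10.5)(69 − 55.7) + 13.8 = 17.35
anchor → Form N (Cohort 2): y = (13.5/3.3)(17.35 − 14.0) + 56.5 = 70.2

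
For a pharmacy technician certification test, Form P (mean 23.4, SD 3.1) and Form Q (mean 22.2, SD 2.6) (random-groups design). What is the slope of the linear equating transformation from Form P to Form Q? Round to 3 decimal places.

0.839

A = SD_Y / SD_X = 2.6 / 3.1 = 0.839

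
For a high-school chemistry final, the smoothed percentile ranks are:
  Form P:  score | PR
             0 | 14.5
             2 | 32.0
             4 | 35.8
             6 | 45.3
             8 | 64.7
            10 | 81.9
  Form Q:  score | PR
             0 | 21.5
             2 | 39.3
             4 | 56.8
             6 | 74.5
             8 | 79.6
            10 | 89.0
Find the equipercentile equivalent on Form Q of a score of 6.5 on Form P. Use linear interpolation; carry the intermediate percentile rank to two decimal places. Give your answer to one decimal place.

3.2

PR of 6.5 on Form P: 45.3 + (6.5 − 6)/(8 − 6) × (64.7 − 45.3) = 50.15
On Form Q, PR 50.15 falls between score 2 (PR 39.3) and 4 (PR 56.8).
Interpolate: 2 + (50.15 − 39.3)/(56.8 − 39.3) × (4 − 2) = 3.2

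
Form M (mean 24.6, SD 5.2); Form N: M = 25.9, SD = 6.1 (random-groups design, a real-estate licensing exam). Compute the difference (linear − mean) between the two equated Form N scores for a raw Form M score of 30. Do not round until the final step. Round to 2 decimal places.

Mean-equated: 30 + (25.9 − 24.6) = 31.30
Linear-equated: (6.1/5.2)(30 − 24.6) + 25.9 = 32.235
Difference = 32.235 − 31.30 = 0.93

0.93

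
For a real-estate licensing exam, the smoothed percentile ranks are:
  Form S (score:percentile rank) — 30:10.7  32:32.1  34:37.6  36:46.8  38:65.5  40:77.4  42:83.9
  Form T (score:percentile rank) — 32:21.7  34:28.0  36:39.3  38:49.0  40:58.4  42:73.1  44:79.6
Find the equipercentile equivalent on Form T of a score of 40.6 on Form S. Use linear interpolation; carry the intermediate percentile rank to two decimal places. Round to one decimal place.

PR of 40.6 on Form S: 77.4 + (40.6 − 40)/(42 − 40) × (83.9 − 77.4) = 79.35
On Form T, PR 79.35 falls between score 42 (PR 73.1) and 44 (PR 79.6).
Interpolate: 42 + (79.35 − 73.1)/(79.6 − 73.1) × (44 − 42) = 43.9

43.9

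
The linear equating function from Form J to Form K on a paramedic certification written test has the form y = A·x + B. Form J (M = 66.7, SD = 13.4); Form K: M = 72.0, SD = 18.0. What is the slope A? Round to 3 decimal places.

A = SD_Y / SD_X = 18.0 / 13.4 = 1.343

1.343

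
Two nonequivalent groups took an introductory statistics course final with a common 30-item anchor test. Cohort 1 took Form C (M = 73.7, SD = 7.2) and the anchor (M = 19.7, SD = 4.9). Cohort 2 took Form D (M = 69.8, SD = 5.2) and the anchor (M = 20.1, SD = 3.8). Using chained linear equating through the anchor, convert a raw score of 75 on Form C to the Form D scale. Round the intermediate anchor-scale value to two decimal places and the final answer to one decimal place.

Form C → anchor (Cohort 1): v = (4.9/7.2)(75 − 73.7) + 19.7 = 20.58
anchor → Form D (Cohort 2): y = (5.2/3.8)(20.58 − 20.1) + 69.8 = 70.5

70.5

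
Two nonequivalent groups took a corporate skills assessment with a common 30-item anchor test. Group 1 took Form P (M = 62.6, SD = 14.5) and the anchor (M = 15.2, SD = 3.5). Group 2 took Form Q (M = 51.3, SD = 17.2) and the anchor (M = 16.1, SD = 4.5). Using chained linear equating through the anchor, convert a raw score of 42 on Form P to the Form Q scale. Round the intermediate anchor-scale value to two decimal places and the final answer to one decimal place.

28.9

Form P → anchor (Group 1): v = (3.5/14.5)(42 − 62.6) + 15.2 = 10.23
anchor → Form Q (Group 2): y = (17.2/4.5)(10.23 − 16.1) + 51.3 = 28.9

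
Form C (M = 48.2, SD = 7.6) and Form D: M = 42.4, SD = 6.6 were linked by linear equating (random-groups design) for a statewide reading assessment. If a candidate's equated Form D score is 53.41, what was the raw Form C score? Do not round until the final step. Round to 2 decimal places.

Invert y = (SD_Y/SD_X)(x − M_X) + M_Y:
x = (SD_X/SD_Y)(y − M_Y) + M_X = (7.6/6.6)(53.41 − 42.4) + 48.2
x = 1.151515 × 11.010 + 48.2 = 60.88

60.88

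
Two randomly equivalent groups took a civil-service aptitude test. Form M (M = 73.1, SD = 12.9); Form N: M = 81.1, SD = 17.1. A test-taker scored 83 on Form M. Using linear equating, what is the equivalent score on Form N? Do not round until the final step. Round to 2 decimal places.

94.22

Linear equating: y = (SD_Y/SD_X)(x − M_X) + M_Y
y = (17.1/12.9)(83 − 73.1) + 81.1
y = 1.325581 × 9.9 + 81.1 = 13.1233 + 81.1 = 94.22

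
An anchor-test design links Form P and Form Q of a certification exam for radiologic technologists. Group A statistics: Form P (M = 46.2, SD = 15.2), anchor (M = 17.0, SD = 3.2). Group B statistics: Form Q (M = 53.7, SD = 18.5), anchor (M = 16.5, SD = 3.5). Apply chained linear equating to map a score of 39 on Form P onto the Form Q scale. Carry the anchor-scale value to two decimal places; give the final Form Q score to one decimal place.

48.3

Form P → anchor (Group A): v = (3.2/15.2)(39 − 46.2) + 17.0 = 15.48
anchor → Form Q (Group B): y = (18.5/3.5)(15.48 − 16.5) + 53.7 = 48.3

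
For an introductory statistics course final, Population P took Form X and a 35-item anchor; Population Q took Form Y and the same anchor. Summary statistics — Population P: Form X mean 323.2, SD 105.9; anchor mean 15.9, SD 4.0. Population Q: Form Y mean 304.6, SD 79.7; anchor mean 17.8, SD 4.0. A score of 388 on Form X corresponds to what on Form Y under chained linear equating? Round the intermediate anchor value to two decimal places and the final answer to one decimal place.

Form X → anchor (Population P): v = (4.0/105.9)(388 − 323.2) + 15.9 = 18.35
anchor → Form Y (Population Q): y = (79.7/4.0)(18.35 − 17.8) + 304.6 = 315.6

315.6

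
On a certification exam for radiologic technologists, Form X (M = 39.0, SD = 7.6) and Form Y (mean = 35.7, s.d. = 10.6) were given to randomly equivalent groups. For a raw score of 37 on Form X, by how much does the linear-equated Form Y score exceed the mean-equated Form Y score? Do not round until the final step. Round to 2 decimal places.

Mean-equated: 37 + (35.7 − 39.0) = 33.70
Linear-equated: (10.6/7.6)(37 − 39.0) + 35.7 = 32.911
Difference = 32.911 − 33.70 = -0.79

-0.79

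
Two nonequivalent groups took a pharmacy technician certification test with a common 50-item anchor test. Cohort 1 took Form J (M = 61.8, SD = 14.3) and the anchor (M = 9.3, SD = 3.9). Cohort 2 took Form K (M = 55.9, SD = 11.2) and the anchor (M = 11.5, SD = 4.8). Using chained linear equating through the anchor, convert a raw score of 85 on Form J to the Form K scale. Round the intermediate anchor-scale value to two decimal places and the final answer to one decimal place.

Form J → anchor (Cohort 1): v = (3.9/14.3)(85 − 61.8) + 9.3 = 15.63
anchor → Form K (Cohort 2): y = (11.2/4.8)(15.63 − 11.5) + 55.9 = 65.5

65.5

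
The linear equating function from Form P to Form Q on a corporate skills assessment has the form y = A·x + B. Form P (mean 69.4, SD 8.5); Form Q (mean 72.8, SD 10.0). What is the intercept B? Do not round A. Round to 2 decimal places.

A = SD_Y / SD_X = 10.0 / 8.5 = 1.176471
B = M_Y − A·M_X = 72.8 − 1.176471 × 69.4 = -8.85

-8.85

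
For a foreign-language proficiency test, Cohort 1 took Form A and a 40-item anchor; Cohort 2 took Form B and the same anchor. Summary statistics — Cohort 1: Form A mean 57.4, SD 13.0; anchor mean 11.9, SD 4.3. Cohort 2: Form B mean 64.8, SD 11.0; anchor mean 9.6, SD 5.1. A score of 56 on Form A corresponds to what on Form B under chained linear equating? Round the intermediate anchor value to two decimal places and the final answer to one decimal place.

68.8

Form A → anchor (Cohort 1): v = (4.3/13.0)(56 − 57.4) + 11.9 = 11.44
anchor → Form B (Cohort 2): y = (11.0/5.1)(11.44 − 9.6) + 64.8 = 68.8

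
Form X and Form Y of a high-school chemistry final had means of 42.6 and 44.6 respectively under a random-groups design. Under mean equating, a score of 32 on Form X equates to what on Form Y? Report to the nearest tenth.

34.0

Mean equating: y = x + (M_Y − M_X) = 32 + (44.6 − 42.6) = 34.0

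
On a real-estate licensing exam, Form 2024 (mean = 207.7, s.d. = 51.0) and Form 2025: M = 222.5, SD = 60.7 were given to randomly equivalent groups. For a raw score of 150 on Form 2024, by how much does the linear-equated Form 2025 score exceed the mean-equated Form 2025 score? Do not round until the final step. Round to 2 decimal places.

Mean-equated: 150 + (222.5 − 207.7) = 164.80
Linear-equated: (60.7/51.0)(150 − 207.7) + 222.5 = 153.826
Difference = 153.826 − 164.80 = -10.97

-10.97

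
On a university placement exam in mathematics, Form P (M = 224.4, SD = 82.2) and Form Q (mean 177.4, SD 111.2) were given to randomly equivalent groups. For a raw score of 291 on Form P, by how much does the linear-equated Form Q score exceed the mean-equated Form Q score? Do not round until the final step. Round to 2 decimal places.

Mean-equated: 291 + (177.4 − 224.4) = 244.00
Linear-equated: (111.2/82.2)(291 − 224.4) + 177.4 = 267.496
Difference = 267.496 − 244.00 = 23.50

23.50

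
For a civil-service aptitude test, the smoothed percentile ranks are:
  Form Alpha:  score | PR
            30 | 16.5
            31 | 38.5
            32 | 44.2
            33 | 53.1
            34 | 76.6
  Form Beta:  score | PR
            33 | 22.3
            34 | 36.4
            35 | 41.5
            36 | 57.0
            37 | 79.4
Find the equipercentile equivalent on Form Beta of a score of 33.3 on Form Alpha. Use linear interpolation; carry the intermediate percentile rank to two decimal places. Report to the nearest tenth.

PR of 33.3 on Form Alpha: 53.1 + (33.3 − 33)/(34 − 33) × (76.6 − 53.1) = 60.15
On Form Beta, PR 60.15 falls between score 36 (PR 57.0) and 37 (PR 79.4).
Interpolate: 36 + (60.15 − 57.0)/(79.4 − 57.0) × (37 − 36) = 36.1

36.1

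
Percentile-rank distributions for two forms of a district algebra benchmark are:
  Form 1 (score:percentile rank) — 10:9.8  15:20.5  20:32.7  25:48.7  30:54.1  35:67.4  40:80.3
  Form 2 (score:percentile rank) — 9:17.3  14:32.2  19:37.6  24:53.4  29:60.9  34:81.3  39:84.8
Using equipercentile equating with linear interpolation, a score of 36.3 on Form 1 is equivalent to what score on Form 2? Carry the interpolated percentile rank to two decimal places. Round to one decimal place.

31.4

PR of 36.3 on Form 1: 67.4 + (36.3 − 35)/(40 − 35) × (80.3 − 67.4) = 70.75
On Form 2, PR 70.75 falls between score 29 (PR 60.9) and 34 (PR 81.3).
Interpolate: 29 + (70.75 − 60.9)/(81.3 − 60.9) × (34 − 29) = 31.4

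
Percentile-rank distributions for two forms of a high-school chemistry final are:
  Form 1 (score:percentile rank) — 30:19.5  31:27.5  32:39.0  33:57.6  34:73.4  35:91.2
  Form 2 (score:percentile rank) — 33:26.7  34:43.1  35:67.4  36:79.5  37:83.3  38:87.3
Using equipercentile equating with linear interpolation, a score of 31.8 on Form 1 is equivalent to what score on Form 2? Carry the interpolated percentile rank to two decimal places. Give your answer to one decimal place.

33.6

PR of 31.8 on Form 1: 27.5 + (31.8 − 31)/(32 − 31) × (39.0 − 27.5) = 36.70
On Form 2, PR 36.70 falls between score 33 (PR 26.7) and 34 (PR 43.1).
Interpolate: 33 + (36.70 − 26.7)/(43.1 − 26.7) × (34 − 33) = 33.6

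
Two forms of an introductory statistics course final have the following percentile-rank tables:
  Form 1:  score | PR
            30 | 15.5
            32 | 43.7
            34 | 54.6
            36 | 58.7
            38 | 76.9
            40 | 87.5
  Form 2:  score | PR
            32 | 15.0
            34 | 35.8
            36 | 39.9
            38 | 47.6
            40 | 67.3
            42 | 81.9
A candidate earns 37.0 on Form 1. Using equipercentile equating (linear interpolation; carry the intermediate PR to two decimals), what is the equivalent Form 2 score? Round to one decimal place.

40.1

PR of 37.0 on Form 1: 58.7 + (37.0 − 36)/(38 − 36) × (76.9 − 58.7) = 67.80
On Form 2, PR 67.80 falls between score 40 (PR 67.3) and 42 (PR 81.9).
Interpolate: 40 + (67.80 − 67.3)/(81.9 − 67.3) × (42 − 40) = 40.1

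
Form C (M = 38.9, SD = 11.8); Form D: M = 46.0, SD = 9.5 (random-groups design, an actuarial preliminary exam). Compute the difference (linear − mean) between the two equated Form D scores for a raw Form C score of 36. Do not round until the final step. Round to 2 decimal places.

0.57

Mean-equated: 36 + (46.0 − 38.9) = 43.10
Linear-equated: (9.5/11.8)(36 − 38.9) + 46.0 = 43.665
Difference = 43.665 − 43.10 = 0.57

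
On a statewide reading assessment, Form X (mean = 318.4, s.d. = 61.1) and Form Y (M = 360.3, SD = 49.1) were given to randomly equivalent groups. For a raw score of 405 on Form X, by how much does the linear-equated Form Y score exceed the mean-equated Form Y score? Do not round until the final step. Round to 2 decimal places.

Mean-equated: 405 + (360.3 − 318.4) = 446.90
Linear-equated: (49.1/61.1)(405 − 318.4) + 360.3 = 429.892
Difference = 429.892 − 446.90 = -17.01

-17.01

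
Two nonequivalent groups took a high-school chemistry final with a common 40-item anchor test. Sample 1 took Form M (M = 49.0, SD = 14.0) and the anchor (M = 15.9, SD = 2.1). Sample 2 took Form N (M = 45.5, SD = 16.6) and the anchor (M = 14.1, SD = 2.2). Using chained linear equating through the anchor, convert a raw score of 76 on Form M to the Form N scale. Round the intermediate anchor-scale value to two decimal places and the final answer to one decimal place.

89.6

Form M → anchor (Sample 1): v = (2.1/14.0)(76 − 49.0) + 15.9 = 19.95
anchor → Form N (Sample 2): y = (16.6/2.2)(19.95 − 14.1) + 45.5 = 89.6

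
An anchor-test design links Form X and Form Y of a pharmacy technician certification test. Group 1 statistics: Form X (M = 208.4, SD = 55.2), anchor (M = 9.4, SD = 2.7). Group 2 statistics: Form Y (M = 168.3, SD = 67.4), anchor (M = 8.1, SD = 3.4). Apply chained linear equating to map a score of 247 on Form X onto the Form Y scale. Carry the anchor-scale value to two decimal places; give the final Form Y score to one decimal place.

Form X → anchor (Group 1): v = (2.7/55.2)(247 − 208.4) + 9.4 = 11.29
anchor → Form Y (Group 2): y = (67.4/3.4)(11.29 − 8.1) + 168.3 = 231.5

231.5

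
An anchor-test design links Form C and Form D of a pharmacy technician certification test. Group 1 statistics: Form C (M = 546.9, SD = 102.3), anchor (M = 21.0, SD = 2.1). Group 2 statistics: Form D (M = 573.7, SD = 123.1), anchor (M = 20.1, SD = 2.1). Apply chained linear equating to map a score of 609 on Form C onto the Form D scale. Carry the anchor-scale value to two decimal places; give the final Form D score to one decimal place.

Form C → anchor (Group 1): v = (2.1/102.3)(609 − 546.9) + 21.0 = 22.27
anchor → Form D (Group 2): y = (123.1/2.1)(22.27 − 20.1) + 573.7 = 700.9

700.9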